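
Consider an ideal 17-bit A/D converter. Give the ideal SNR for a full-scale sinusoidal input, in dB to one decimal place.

104.1 dB

SNR ≈ 6.02·N + 1.76 dB = 6.02·17 + 1.76 = 104.10 dB.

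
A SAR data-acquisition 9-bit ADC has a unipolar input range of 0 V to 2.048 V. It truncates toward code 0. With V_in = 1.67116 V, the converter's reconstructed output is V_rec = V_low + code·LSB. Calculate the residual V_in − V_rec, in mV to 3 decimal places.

One LSB is 2.048 V / 512 = 4.000 mV.
Scaled input = 417.7900 LSBs, so code = 417.
Reconstructed: 1.668 V.
Difference: 0.00316 V → 3.160 mV.

3.160 mV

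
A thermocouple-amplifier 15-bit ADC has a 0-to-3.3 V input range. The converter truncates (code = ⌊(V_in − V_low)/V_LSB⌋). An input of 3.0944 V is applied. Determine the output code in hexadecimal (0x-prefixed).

Full-scale span = 3.3 V; LSB = 3.3/2^15 = 100.71 µV.
Input sits at 30726.454 steps above V_low.
So the output code is 30726.
In hexadecimal (0x-prefixed): 0x7806.

code 0x7806 (decimal 30726)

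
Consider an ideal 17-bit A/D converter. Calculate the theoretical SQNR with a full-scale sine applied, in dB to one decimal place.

104.1 dB

SNR ≈ 6.02·N + 1.76 dB = 6.02·17 + 1.76 = 104.10 dB.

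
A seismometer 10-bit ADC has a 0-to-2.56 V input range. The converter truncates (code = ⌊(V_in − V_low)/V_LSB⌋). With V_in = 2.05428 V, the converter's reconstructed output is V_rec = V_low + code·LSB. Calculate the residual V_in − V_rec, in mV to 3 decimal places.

One LSB is 2.56 V / 1024 = 2.500 mV.
(V_in − V_low)/LSB = (2.05428 − 0)/0.0025 = 821.7120 → code 821 (floor).
Code 821 maps back to 0 + 821×0.0025 V = 2.0525 V.
Error = 2.05428 − 2.0525 = 0.00178 V = 1.780 mV.

1.780 mV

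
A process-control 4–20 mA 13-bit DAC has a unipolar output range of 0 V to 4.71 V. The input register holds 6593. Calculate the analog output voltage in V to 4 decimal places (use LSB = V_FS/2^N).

3.7907 V

LSB = 4.71 V / 2^13 = 0.575 mV.
V_out = 0 + 6593 × 0.000574951 V = 3.79065 V.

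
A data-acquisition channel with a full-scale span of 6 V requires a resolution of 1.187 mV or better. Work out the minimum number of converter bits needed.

13 bits

Number of steps required ≥ 6 V / 1.187 mV = 5054.76.
Need 2^N ≥ 5054.76; 2^12 = 4096, 2^13 = 8192.
Minimum N = 13.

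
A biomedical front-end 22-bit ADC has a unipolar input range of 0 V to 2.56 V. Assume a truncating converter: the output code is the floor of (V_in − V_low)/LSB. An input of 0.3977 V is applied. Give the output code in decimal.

Full-scale span = 2.56 V; LSB = 2.56/2^22 = 0.61 µV.
(0.3977 − 0) / 6.10352e-07 = 651591.680 LSBs.
So the output code is 651591.

code 651591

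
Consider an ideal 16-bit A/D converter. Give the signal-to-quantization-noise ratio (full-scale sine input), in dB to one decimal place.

98.1 dB

SNR ≈ 6.02·N + 1.76 dB = 6.02·16 + 1.76 = 98.08 dB.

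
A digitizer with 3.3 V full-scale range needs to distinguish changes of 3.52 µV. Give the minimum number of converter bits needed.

20 bits

Number of steps required ≥ 3.3 V / 3.52 µV = 937500.00.
Need 2^N ≥ 937500.00; 2^19 = 524288, 2^20 = 1048576.
Minimum N = 20.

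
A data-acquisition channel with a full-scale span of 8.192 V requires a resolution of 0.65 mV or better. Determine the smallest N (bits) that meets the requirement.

Number of steps required ≥ 8.192 V / 0.65 mV = 12603.08.
Need 2^N ≥ 12603.08; 2^13 = 8192, 2^14 = 16384.
Minimum N = 14.

14 bits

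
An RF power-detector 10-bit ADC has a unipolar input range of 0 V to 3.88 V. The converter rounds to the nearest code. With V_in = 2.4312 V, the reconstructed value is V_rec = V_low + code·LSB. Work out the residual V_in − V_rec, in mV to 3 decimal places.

LSB = 3.88/2^10 = 3.789 mV.
(V_in − V_low)/LSB = (2.4312 − 0)/0.00378906 = 641.6363 → code 642 (round).
Reconstructed: 2.4325781 V.
Difference: -0.00137813 V → -1.378 mV.

-1.378 mV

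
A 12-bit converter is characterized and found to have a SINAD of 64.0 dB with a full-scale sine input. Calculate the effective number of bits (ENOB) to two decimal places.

ENOB = (SINAD − 1.76) / 6.02 = (64.0 − 1.76)/6.02 = 10.339.

10.34 bits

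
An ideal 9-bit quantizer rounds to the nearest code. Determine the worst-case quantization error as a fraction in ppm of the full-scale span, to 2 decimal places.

Rounding → worst-case error = ½ LSB = V_FS/2^10, so 1e+06/1024 = 976.562 ppm of full scale.

976.56 ppm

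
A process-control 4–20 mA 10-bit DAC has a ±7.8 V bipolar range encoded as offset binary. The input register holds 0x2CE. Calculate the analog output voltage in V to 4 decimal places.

3.1383 V

LSB = 15.6 V / 2^10 = 15.234 mV.
Code 0x2CE = 718 decimal.
V_out = (−7.8) + 718 × 0.0152344 V = 3.13828 V.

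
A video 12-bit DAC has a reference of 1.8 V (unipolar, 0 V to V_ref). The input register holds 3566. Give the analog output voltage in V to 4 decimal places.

1.5671 V

LSB = 1.8 V / 2^12 = 439.45 µV.
V_out = 0 + 3566 × 0.000439453 V = 1.56709 V.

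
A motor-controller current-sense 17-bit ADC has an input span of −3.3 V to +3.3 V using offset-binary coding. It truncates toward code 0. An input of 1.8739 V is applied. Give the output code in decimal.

code 102750

With 131072 levels over 6.6 V, one step is 50.35 µV.
(V_in − V_low)/LSB = (1.8739 − (−3.3)) / 5.0354e-05 = 102750.518.
⌊·⌋(102750.518) = 102750.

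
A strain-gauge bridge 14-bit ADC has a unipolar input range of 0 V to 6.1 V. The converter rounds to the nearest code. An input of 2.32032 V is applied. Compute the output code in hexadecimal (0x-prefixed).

code 0x1858 (decimal 6232)

With 16384 levels over 6.1 V, one step is 372.31 µV.
Input sits at 6232.151 steps above V_low.
So the output code is 6232.
In hexadecimal (0x-prefixed): 0x1858.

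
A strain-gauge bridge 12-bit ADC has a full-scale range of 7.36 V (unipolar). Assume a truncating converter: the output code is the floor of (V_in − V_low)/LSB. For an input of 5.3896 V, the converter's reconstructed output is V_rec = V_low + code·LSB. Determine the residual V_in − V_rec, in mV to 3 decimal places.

0.772 mV

One LSB is 7.36 V / 4096 = 1.797 mV.
(5.3896 − 0)/0.00179688 = 2999.4296; ⌊·⌋ gives code 2999.
V_rec = 0 + 2999·0.00179688 = 5.3888281 V.
V_in − V_rec = 0.000771875 V = 0.772 mV.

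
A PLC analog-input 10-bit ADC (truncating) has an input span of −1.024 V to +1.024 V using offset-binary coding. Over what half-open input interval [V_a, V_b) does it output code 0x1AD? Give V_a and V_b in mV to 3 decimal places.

LSB = 2.048/2^10 = 2.000 mV.
Code 0x1AD = 429 decimal.
V_a = V_low + 429·LSB = -0.166 V; V_b = V_low + 430·LSB = -0.164 V.

[-166.000 mV, -164.000 mV)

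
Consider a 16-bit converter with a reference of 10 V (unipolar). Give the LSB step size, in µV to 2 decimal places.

152.59 µV

Full-scale span = 10 V.
LSB = 10 / 2^16 = 10 / 65536 = 0.000152588 V = 152.59 µV.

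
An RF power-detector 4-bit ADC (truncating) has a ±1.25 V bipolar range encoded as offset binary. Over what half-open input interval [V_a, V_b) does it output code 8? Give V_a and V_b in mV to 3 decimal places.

LSB = 2.5/2^4 = 156.250 mV.
V_a = V_low + 8·LSB = 0 V; V_b = V_low + 9·LSB = 0.15625 V.

[0.000 mV, 156.250 mV)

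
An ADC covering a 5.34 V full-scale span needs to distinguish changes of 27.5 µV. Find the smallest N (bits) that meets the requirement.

Number of steps required ≥ 5.34 V / 27.5 µV = 194181.82.
Need 2^N ≥ 194181.82; 2^17 = 131072, 2^18 = 262144.
Minimum N = 18.

18 bits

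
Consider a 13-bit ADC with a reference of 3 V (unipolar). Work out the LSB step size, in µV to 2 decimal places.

366.21 µV

Full-scale span = 3 V.
LSB = 3 / 2^13 = 3 / 8192 = 0.000366211 V = 366.21 µV.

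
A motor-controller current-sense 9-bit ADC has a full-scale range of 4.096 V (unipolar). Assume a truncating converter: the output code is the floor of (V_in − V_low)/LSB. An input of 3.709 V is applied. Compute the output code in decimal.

code 463

Full-scale span = 4.096 V; LSB = 4.096/2^9 = 8.000 mV.
Input sits at 463.625 steps above V_low.
Floor → code 463.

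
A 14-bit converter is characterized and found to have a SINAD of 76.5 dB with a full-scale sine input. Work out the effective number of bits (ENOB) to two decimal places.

12.42 bits

ENOB = (SINAD − 1.76) / 6.02 = (76.5 − 1.76)/6.02 = 12.415.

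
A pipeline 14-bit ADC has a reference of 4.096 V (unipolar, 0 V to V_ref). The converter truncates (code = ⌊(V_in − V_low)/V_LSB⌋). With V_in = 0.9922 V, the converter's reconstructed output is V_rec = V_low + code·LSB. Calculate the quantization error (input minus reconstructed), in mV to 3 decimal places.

0.200 mV

LSB = 4.096/2^14 = 250.00 µV.
(0.9922 − 0)/0.00025 = 3968.8000; ⌊·⌋ gives code 3968.
V_rec = 0 + 3968·0.00025 = 0.992 V.
V_in − V_rec = 0.0002 V = 0.200 mV.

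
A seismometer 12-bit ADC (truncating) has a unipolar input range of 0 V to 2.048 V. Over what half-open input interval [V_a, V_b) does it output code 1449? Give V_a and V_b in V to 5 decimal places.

[0.72450 V, 0.72500 V)

LSB = 2.048/2^12 = 0.500 mV.
V_a = V_low + 1449·LSB = 0.7245 V; V_b = V_low + 1450·LSB = 0.725 V.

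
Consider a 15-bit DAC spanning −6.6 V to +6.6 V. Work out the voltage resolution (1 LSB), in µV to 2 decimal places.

Full-scale span = 13.2 V.
LSB = 13.2 / 2^15 = 13.2 / 32768 = 0.000402832 V = 402.83 µV.

402.83 µV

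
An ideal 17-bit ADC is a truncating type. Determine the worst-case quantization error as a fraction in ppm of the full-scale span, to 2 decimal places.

Truncating → worst-case error = 1 LSB = V_FS/2^17, so 1e+06/131072 = 7.62939 ppm of full scale.

7.63 ppm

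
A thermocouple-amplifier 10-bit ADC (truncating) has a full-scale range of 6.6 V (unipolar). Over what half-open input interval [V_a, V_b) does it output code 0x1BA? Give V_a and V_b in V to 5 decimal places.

[2.84883 V, 2.85527 V)

LSB = 6.6/2^10 = 6.445 mV.
Code 0x1BA = 442 decimal.
V_a = V_low + 442·LSB = 2.84883 V; V_b = V_low + 443·LSB = 2.85527 V.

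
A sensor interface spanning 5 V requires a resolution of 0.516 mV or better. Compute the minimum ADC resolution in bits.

14 bits

Number of steps required ≥ 5 V / 0.516 mV = 9689.92.
Need 2^N ≥ 9689.92; 2^13 = 8192, 2^14 = 16384.
Minimum N = 14.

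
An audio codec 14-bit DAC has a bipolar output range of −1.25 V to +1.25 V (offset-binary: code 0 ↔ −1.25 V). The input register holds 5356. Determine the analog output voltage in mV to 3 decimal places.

LSB = 2.5 V / 2^14 = 152.59 µV.
V_out = (−1.25) + 5356 × 0.000152588 V = -0.432739 V.
= -432.739 mV.

-432.739 mV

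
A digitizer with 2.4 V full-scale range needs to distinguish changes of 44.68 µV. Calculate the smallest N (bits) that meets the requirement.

Number of steps required ≥ 2.4 V / 44.68 µV = 53715.31.
Need 2^N ≥ 53715.31; 2^15 = 32768, 2^16 = 65536.
Minimum N = 16.

16 bits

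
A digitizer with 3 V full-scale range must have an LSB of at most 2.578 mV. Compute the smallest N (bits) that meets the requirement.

11 bits

Number of steps required ≥ 3 V / 2.578 mV = 1163.69.
Need 2^N ≥ 1163.69; 2^10 = 1024, 2^11 = 2048.
Minimum N = 11.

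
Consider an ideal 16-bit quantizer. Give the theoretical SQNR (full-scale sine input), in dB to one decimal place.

SNR ≈ 6.02·N + 1.76 dB = 6.02·16 + 1.76 = 98.08 dB.

98.1 dB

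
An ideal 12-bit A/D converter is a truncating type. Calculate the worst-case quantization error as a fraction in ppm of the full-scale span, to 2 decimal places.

244.14 ppm

Truncating → worst-case error = 1 LSB = V_FS/2^12, so 1e+06/4096 = 244.141 ppm of full scale.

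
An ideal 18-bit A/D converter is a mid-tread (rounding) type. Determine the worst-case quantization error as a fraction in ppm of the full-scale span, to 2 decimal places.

1.91 ppm

Rounding → worst-case error = ½ LSB = V_FS/2^19, so 1e+06/524288 = 1.90735 ppm of full scale.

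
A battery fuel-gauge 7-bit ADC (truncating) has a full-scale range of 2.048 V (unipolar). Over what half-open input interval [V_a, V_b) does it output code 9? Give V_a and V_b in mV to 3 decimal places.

LSB = 2.048/2^7 = 16.000 mV.
V_a = V_low + 9·LSB = 0.144 V; V_b = V_low + 10·LSB = 0.16 V.

[144.000 mV, 160.000 mV)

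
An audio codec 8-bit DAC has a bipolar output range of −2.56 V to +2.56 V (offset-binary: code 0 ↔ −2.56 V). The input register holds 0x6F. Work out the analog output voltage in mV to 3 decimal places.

-340.000 mV

LSB = 5.12 V / 2^8 = 20.000 mV.
Code 0x6F = 111 decimal.
V_out = (−2.56) + 111 × 0.02 V = -0.34 V.
= -340.000 mV.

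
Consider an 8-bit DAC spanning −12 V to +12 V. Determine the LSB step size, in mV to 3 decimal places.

93.750 mV

Full-scale span = 24 V.
LSB = 24 / 2^8 = 24 / 256 = 0.09375 V = 93.750 mV.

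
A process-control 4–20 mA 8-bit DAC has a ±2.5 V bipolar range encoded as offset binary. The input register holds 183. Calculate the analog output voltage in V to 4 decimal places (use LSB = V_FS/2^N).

LSB = 5 V / 2^8 = 19.531 mV.
V_out = (−2.5) + 183 × 0.0195312 V = 1.07422 V.

1.0742 V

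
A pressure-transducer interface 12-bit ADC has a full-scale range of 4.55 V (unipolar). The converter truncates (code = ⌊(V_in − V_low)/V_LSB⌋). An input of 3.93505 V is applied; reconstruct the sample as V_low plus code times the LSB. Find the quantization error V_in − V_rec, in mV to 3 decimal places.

One LSB is 4.55 V / 4096 = 1.111 mV.
(V_in − V_low)/LSB = (3.93505 − 0)/0.00111084 = 3542.4098 → code 3542 (floor).
Reconstructed: 3.9345947 V.
Difference: 0.000455273 V → 0.455 mV.

0.455 mV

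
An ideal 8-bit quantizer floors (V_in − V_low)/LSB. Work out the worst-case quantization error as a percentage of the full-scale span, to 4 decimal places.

Truncating → worst-case error = 1 LSB = V_FS/2^8, so 100/256 = 0.390625 % of full scale.

0.3906 %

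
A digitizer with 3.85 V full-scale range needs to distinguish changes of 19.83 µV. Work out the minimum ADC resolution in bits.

18 bits

Number of steps required ≥ 3.85 V / 19.83 µV = 194150.28.
Need 2^N ≥ 194150.28; 2^17 = 131072, 2^18 = 262144.
Minimum N = 18.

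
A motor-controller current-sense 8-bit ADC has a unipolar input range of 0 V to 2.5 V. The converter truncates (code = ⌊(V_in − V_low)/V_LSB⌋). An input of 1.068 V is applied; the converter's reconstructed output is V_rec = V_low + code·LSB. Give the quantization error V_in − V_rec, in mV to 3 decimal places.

3.547 mV

LSB = 2.5/2^8 = 9.766 mV.
Scaled input = 109.3632 LSBs, so code = 109.
V_rec = 0 + 109·0.00976562 = 1.0644531 V.
Error = 1.068 − 1.0644531 = 0.00354688 V = 3.547 mV.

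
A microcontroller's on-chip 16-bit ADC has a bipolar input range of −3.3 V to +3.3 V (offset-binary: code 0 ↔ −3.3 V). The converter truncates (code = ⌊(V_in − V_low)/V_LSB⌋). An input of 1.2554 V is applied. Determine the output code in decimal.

Full-scale span = 6.6 V; LSB = 6.6/2^16 = 100.71 µV.
Input sits at 45233.742 steps above V_low.
⌊·⌋(45233.742) = 45233.

code 45233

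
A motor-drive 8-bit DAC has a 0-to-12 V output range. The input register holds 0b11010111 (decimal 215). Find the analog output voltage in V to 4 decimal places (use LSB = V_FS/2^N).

LSB = 12 V / 2^8 = 46.875 mV.
Code 0b11010111 = 215 decimal.
V_out = 0 + 215 × 0.046875 V = 10.0781 V.

10.0781 V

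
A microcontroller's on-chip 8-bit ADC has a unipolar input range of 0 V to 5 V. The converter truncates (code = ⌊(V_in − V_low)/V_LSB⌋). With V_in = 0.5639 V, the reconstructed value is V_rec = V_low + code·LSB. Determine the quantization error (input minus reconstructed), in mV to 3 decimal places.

One LSB is 5 V / 256 = 19.531 mV.
Scaled input = 28.8717 LSBs, so code = 28.
V_rec = 0 + 28·0.0195312 = 0.546875 V.
Difference: 0.017025 V → 17.025 mV.

17.025 mV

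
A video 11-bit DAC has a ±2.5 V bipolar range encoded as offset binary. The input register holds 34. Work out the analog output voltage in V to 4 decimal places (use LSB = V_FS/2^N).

LSB = 5 V / 2^11 = 2.441 mV.
V_out = (−2.5) + 34 × 0.00244141 V = -2.41699 V.

-2.4170 V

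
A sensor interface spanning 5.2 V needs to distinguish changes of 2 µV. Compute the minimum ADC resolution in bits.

22 bits

Number of steps required ≥ 5.2 V / 2 µV = 2600000.00.
Need 2^N ≥ 2600000.00; 2^21 = 2097152, 2^22 = 4194304.
Minimum N = 22.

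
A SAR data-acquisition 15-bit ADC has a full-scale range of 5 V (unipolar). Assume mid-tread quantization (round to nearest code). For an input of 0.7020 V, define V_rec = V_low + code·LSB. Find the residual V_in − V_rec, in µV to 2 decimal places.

-56.88 µV

One LSB is 5 V / 32768 = 152.59 µV.
Scaled input = 4600.6272 LSBs, so code = 4601.
Reconstructed: 0.70205688 V.
Error = 0.7020 − 0.70205688 = -5.68848e-05 V = -56.88 µV.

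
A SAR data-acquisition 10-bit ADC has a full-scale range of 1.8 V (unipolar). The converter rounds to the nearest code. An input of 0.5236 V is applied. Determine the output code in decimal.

Full-scale span = 1.8 V; LSB = 1.8/2^10 = 1.758 mV.
(0.5236 − 0) / 0.00175781 = 297.870 LSBs.
round(297.870) = 298.

code 298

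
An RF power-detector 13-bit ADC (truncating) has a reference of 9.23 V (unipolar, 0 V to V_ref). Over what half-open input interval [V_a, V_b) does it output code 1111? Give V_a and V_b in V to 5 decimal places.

LSB = 9.23/2^13 = 1.127 mV.
V_a = V_low + 1111·LSB = 1.25177 V; V_b = V_low + 1112·LSB = 1.2529 V.

[1.25177 V, 1.25290 V)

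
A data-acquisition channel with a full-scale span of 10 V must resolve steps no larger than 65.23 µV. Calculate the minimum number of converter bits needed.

Number of steps required ≥ 10 V / 65.23 µV = 153303.69.
Need 2^N ≥ 153303.69; 2^17 = 131072, 2^18 = 262144.
Minimum N = 18.

18 bits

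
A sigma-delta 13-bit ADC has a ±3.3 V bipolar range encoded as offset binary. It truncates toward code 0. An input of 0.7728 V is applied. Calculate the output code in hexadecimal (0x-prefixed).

Full-scale span = 6.6 V; LSB = 6.6/2^13 = 0.806 mV.
(0.7728 − (−3.3)) / 0.000805664 = 5055.209 LSBs.
Floor → code 5055.
In hexadecimal (0x-prefixed): 0x13BF.

code 0x13BF (decimal 5055)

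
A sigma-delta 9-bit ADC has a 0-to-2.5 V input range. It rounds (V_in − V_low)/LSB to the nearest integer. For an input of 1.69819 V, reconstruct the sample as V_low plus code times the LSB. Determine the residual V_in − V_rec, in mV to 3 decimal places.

Step size: 2.5 V ÷ 2^9 = 4.883 mV.
Scaled input = 347.7893 LSBs, so code = 348.
V_rec = 0 + 348·0.00488281 = 1.6992188 V.
V_in − V_rec = -0.00102875 V = -1.029 mV.

-1.029 mV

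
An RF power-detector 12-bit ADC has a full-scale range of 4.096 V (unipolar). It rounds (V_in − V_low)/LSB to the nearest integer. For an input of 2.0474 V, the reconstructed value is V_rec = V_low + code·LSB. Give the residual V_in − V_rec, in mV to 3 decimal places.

One LSB is 4.096 V / 4096 = 1.000 mV.
(V_in − V_low)/LSB = (2.0474 − 0)/0.001 = 2047.4000 → code 2047 (round).
Reconstructed: 2.047 V.
V_in − V_rec = 0.0004 V = 0.400 mV.

0.400 mV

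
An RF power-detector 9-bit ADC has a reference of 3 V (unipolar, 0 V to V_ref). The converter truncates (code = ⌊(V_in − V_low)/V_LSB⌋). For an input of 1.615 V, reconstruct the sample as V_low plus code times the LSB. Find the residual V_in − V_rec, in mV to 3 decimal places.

3.672 mV

LSB = 3/2^9 = 5.859 mV.
Scaled input = 275.6267 LSBs, so code = 275.
Code 275 maps back to 0 + 275×0.00585938 V = 1.6113281 V.
Error = 1.615 − 1.6113281 = 0.00367187 V = 3.672 mV.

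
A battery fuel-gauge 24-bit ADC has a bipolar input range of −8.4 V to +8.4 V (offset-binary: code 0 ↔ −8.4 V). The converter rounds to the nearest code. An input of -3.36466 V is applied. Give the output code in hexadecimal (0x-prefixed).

With 16777216 levels over 16.8 V, one step is 1.00 µV.
(V_in − V_low)/LSB = (-3.36466 − (−8.4)) / 1.00136e-06 = 5028511.120.
Round → code 5028511.
In hexadecimal (0x-prefixed): 0x4CBA9F.

code 0x4CBA9F (decimal 5028511)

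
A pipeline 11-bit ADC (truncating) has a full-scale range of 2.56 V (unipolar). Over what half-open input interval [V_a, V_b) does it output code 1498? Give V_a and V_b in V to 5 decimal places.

LSB = 2.56/2^11 = 1.250 mV.
V_a = V_low + 1498·LSB = 1.8725 V; V_b = V_low + 1499·LSB = 1.87375 V.

[1.87250 V, 1.87375 V)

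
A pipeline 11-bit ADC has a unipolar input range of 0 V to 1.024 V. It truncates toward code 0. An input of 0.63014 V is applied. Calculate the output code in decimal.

LSB = 1.024 V / 2048 = 0.500 mV.
(V_in − V_low)/LSB = (0.63014 − 0) / 0.0005 = 1260.280.
⌊·⌋(1260.280) = 1260.

code 1260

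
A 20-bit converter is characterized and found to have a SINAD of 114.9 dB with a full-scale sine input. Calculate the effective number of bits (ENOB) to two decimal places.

ENOB = (SINAD − 1.76) / 6.02 = (114.9 − 1.76)/6.02 = 18.794.

18.79 bits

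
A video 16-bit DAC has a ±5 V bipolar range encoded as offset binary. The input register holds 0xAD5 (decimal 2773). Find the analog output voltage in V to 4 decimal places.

LSB = 10 V / 2^16 = 152.59 µV.
Code 0xAD5 = 2773 decimal.
V_out = (−5) + 2773 × 0.000152588 V = -4.57687 V.

-4.5769 V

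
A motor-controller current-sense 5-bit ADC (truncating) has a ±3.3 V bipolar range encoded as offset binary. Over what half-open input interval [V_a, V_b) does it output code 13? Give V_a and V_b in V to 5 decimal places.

[-0.61875 V, -0.41250 V)

LSB = 6.6/2^5 = 206.250 mV.
V_a = V_low + 13·LSB = -0.61875 V; V_b = V_low + 14·LSB = -0.4125 V.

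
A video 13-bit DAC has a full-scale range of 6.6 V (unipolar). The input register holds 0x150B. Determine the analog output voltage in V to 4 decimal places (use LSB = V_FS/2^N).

LSB = 6.6 V / 2^13 = 0.806 mV.
Code 0x150B = 5387 decimal.
V_out = 0 + 5387 × 0.000805664 V = 4.34011 V.

4.3401 V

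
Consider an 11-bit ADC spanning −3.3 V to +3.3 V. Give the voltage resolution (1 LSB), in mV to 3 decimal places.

Full-scale span = 6.6 V.
LSB = 6.6 / 2^11 = 6.6 / 2048 = 0.00322266 V = 3.223 mV.

3.223 mV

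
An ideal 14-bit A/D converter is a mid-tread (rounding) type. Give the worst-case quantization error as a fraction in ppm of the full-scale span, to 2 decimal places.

30.52 ppm

Rounding → worst-case error = ½ LSB = V_FS/2^15, so 1e+06/32768 = 30.5176 ppm of full scale.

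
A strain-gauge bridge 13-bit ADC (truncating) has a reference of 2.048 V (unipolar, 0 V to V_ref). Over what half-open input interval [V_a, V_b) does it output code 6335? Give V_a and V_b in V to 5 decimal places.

LSB = 2.048/2^13 = 250.00 µV.
V_a = V_low + 6335·LSB = 1.58375 V; V_b = V_low + 6336·LSB = 1.584 V.

[1.58375 V, 1.58400 V)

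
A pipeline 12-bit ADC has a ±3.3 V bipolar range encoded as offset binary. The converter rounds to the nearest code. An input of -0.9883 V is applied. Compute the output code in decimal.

code 1435

Full-scale span = 6.6 V; LSB = 6.6/2^12 = 1.611 mV.
(V_in − V_low)/LSB = (-0.9883 − (−3.3)) / 0.00161133 = 1434.655.
round(1434.655) = 1435.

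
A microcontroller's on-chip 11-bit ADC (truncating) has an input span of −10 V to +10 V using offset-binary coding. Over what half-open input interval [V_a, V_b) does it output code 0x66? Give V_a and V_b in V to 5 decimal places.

LSB = 20/2^11 = 9.766 mV.
Code 0x66 = 102 decimal.
V_a = V_low + 102·LSB = -9.00391 V; V_b = V_low + 103·LSB = -8.99414 V.

[-9.00391 V, -8.99414 V)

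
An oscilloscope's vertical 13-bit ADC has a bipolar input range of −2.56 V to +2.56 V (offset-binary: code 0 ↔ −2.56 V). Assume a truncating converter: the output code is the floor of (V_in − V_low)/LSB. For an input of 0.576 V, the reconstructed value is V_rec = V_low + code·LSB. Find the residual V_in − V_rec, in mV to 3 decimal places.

0.375 mV

LSB = 5.12/2^13 = 0.625 mV.
Scaled input = 5017.6000 LSBs, so code = 5017.
Code 5017 maps back to (−2.56) + 5017×0.000625 V = 0.575625 V.
Error = 0.576 − 0.575625 = 0.000375 V = 0.375 mV.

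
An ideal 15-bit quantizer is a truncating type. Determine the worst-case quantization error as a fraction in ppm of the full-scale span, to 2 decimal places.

30.52 ppm

Truncating → worst-case error = 1 LSB = V_FS/2^15, so 1e+06/32768 = 30.5176 ppm of full scale.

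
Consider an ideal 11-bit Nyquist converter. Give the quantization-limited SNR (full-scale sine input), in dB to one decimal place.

SNR ≈ 6.02·N + 1.76 dB = 6.02·11 + 1.76 = 67.98 dB.

68.0 dB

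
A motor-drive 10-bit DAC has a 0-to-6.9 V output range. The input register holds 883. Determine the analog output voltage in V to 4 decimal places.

5.9499 V

LSB = 6.9 V / 2^10 = 6.738 mV.
V_out = 0 + 883 × 0.00673828 V = 5.9499 V.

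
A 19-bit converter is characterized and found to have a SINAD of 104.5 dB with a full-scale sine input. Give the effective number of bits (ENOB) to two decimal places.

17.07 bits

ENOB = (SINAD − 1.76) / 6.02 = (104.5 − 1.76)/6.02 = 17.066.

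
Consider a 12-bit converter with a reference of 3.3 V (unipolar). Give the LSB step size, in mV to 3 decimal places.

Full-scale span = 3.3 V.
LSB = 3.3 / 2^12 = 3.3 / 4096 = 0.000805664 V = 0.806 mV.

0.806 mV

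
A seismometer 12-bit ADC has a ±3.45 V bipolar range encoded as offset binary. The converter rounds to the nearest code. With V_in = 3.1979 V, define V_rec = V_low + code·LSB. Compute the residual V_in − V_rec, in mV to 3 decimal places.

0.586 mV

Step size: 6.9 V ÷ 2^12 = 1.685 mV.
(3.1979 − (−3.45))/0.00168457 = 3946.3476; round gives code 3946.
Reconstructed: 3.1973145 V.
V_in − V_rec = 0.000585547 V = 0.586 mV.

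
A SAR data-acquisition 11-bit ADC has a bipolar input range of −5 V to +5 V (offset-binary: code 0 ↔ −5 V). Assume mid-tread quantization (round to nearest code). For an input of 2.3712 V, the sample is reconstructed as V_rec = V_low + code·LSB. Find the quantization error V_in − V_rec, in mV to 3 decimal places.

-1.847 mV

Step size: 10 V ÷ 2^11 = 4.883 mV.
(2.3712 − (−5))/0.00488281 = 1509.6218; round gives code 1510.
V_rec = (−5) + 1510·0.00488281 = 2.3730469 V.
Difference: -0.00184687 V → -1.847 mV.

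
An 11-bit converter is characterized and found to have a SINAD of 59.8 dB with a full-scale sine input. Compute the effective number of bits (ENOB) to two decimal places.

9.64 bits

ENOB = (SINAD − 1.76) / 6.02 = (59.8 − 1.76)/6.02 = 9.641.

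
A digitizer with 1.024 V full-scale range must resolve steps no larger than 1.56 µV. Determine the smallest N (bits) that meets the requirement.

20 bits

Number of steps required ≥ 1.024 V / 1.56 µV = 656410.26.
Need 2^N ≥ 656410.26; 2^19 = 524288, 2^20 = 1048576.
Minimum N = 20.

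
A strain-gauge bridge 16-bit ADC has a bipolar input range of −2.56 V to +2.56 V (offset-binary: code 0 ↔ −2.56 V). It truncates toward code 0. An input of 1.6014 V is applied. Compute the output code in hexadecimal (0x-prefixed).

code 0xD011 (decimal 53265)

With 65536 levels over 5.12 V, one step is 78.12 µV.
(V_in − V_low)/LSB = (1.6014 − (−2.56)) / 7.8125e-05 = 53265.920.
So the output code is 53265.
In hexadecimal (0x-prefixed): 0xD011.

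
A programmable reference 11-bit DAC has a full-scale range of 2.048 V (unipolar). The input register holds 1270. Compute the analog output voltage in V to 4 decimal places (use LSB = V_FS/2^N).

LSB = 2.048 V / 2^11 = 1.000 mV.
V_out = 0 + 1270 × 0.001 V = 1.27 V.

1.2700 V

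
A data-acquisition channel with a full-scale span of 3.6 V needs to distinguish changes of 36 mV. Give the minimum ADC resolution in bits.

Number of steps required ≥ 3.6 V / 36 mV = 100.00.
Need 2^N ≥ 100.00; 2^6 = 64, 2^7 = 128.
Minimum N = 7.

7 bits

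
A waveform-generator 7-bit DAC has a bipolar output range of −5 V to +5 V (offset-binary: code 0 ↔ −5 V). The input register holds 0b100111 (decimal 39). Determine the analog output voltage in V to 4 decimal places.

LSB = 10 V / 2^7 = 78.125 mV.
Code 0b100111 = 39 decimal.
V_out = (−5) + 39 × 0.078125 V = -1.95312 V.

-1.9531 V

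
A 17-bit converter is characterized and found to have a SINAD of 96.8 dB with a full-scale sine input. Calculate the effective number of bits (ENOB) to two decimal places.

15.79 bits

ENOB = (SINAD − 1.76) / 6.02 = (96.8 − 1.76)/6.02 = 15.787.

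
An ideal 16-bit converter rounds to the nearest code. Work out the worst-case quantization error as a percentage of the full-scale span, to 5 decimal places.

Rounding → worst-case error = ½ LSB = V_FS/2^17, so 100/131072 = 0.000762939 % of full scale.

0.00076 %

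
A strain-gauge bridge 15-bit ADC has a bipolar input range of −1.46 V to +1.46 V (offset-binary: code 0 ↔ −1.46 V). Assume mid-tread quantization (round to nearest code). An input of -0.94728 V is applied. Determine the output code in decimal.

code 5754

With 32768 levels over 2.92 V, one step is 89.11 µV.
(-0.94728 − (−1.46)) / 8.91113e-05 = 5753.702 LSBs.
Round → code 5754.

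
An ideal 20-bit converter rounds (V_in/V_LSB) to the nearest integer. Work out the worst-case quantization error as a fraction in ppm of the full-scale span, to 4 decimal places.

Rounding → worst-case error = ½ LSB = V_FS/2^21, so 1e+06/2097152 = 0.476837 ppm of full scale.

0.4768 ppm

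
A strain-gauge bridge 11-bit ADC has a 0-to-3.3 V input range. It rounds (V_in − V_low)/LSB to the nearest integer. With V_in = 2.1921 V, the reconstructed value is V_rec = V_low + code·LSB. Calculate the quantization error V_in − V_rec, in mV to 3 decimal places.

0.694 mV

Step size: 3.3 V ÷ 2^11 = 1.611 mV.
(V_in − V_low)/LSB = (2.1921 − 0)/0.00161133 = 1360.4305 → code 1360 (round).
V_rec = 0 + 1360·0.00161133 = 2.1914062 V.
Difference: 0.00069375 V → 0.694 mV.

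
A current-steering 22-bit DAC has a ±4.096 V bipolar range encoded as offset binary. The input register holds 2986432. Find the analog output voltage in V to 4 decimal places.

LSB = 8.192 V / 2^22 = 1.95 µV.
V_out = (−4.096) + 2986432 × 1.95313e-06 V = 1.73687 V.

1.7369 V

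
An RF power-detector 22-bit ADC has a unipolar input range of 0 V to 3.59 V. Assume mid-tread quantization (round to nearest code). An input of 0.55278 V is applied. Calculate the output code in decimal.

code 645829

Full-scale span = 3.59 V; LSB = 3.59/2^22 = 0.86 µV.
(0.55278 − 0) / 8.55923e-07 = 645829.350 LSBs.
So the output code is 645829.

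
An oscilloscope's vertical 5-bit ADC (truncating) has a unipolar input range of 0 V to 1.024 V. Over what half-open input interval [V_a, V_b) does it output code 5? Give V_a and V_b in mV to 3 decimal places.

LSB = 1.024/2^5 = 32.000 mV.
V_a = V_low + 5·LSB = 0.16 V; V_b = V_low + 6·LSB = 0.192 V.

[160.000 mV, 192.000 mV)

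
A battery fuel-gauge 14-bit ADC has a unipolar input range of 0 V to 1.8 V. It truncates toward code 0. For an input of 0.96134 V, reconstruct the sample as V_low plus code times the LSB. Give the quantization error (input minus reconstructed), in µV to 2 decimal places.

Step size: 1.8 V ÷ 2^14 = 109.86 µV.
Scaled input = 8750.3303 LSBs, so code = 8750.
Code 8750 maps back to 0 + 8750×0.000109863 V = 0.96130371 V.
Error = 0.96134 − 0.96130371 = 3.62891e-05 V = 36.29 µV.

36.29 µV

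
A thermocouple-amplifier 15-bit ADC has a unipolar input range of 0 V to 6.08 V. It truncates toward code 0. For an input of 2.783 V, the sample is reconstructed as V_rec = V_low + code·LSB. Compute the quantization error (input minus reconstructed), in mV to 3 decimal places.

0.168 mV

LSB = 6.08/2^15 = 185.55 µV.
(2.783 − 0)/0.000185547 = 14998.9053; ⌊·⌋ gives code 14998.
Code 14998 maps back to 0 + 14998×0.000185547 V = 2.782832 V.
Difference: 0.000167969 V → 0.168 mV.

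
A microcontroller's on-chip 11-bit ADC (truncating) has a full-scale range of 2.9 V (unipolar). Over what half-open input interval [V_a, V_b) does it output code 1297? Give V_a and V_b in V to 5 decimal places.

[1.83657 V, 1.83799 V)

LSB = 2.9/2^11 = 1.416 mV.
V_a = V_low + 1297·LSB = 1.83657 V; V_b = V_low + 1298·LSB = 1.83799 V.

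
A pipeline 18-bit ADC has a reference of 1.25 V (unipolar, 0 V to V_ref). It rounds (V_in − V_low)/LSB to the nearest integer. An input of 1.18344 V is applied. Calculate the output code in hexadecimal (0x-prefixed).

LSB = 1.25 V / 262144 = 4.77 µV.
(V_in − V_low)/LSB = (1.18344 − 0) / 4.76837e-06 = 248185.356.
Round → code 248185.
In hexadecimal (0x-prefixed): 0x3C979.

code 0x3C979 (decimal 248185)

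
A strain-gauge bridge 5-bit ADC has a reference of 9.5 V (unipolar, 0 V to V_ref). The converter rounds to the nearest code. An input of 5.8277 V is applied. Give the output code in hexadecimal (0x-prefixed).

With 32 levels over 9.5 V, one step is 296.875 mV.
(V_in − V_low)/LSB = (5.8277 − 0) / 0.296875 = 19.630.
round(19.630) = 20.
In hexadecimal (0x-prefixed): 0x14.

code 0x14 (decimal 20)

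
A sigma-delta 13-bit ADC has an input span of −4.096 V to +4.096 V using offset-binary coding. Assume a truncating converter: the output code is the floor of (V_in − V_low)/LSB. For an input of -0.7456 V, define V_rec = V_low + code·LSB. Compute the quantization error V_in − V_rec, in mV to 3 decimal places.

LSB = 8.192/2^13 = 1.000 mV.
Scaled input = 3350.4000 LSBs, so code = 3350.
Code 3350 maps back to (−4.096) + 3350×0.001 V = -0.746 V.
Error = -0.7456 − (−0.746) = 0.0004 V = 0.400 mV.

0.400 mV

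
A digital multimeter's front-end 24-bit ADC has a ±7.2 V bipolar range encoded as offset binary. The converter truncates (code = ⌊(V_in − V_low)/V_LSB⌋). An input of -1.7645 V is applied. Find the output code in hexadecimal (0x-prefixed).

code 0x60A190 (decimal 6332816)

Full-scale span = 14.4 V; LSB = 14.4/2^24 = 0.86 µV.
Input sits at 6332816.498 steps above V_low.
Floor → code 6332816.
In hexadecimal (0x-prefixed): 0x60A190.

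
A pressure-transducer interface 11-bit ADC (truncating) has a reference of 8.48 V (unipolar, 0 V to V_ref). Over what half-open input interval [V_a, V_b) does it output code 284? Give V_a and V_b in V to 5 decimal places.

LSB = 8.48/2^11 = 4.141 mV.
V_a = V_low + 284·LSB = 1.17594 V; V_b = V_low + 285·LSB = 1.18008 V.

[1.17594 V, 1.18008 V)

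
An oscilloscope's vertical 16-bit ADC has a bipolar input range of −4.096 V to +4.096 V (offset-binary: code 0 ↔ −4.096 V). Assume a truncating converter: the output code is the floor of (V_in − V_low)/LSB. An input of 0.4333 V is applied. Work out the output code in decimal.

With 65536 levels over 8.192 V, one step is 125.00 µV.
(0.4333 − (−4.096)) / 0.000125 = 36234.400 LSBs.
⌊·⌋(36234.400) = 36234.

code 36234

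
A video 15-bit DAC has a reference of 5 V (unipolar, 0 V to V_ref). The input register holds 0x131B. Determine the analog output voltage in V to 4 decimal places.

0.7463 V

LSB = 5 V / 2^15 = 152.59 µV.
Code 0x131B = 4891 decimal.
V_out = 0 + 4891 × 0.000152588 V = 0.746307 V.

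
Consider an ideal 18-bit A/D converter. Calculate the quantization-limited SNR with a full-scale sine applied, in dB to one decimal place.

SNR ≈ 6.02·N + 1.76 dB = 6.02·18 + 1.76 = 110.12 dB.

110.1 dB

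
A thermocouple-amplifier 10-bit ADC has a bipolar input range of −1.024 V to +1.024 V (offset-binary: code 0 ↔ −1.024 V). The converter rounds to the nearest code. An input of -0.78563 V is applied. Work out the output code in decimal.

code 119

Full-scale span = 2.048 V; LSB = 2.048/2^10 = 2.000 mV.
(-0.78563 − (−1.024)) / 0.002 = 119.185 LSBs.
round(119.185) = 119.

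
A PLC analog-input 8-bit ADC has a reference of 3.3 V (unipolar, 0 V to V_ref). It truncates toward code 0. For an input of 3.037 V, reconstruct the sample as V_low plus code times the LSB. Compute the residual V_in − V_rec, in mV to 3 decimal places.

LSB = 3.3/2^8 = 12.891 mV.
(3.037 − 0)/0.0128906 = 235.5976; ⌊·⌋ gives code 235.
Code 235 maps back to 0 + 235×0.0128906 V = 3.0292969 V.
Error = 3.037 − 3.0292969 = 0.00770312 V = 7.703 mV.

7.703 mV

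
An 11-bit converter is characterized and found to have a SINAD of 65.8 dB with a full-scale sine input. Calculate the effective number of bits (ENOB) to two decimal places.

10.64 bits

ENOB = (SINAD − 1.76) / 6.02 = (65.8 − 1.76)/6.02 = 10.638.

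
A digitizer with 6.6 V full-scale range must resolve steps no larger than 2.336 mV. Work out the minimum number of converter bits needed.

12 bits

Number of steps required ≥ 6.6 V / 2.336 mV = 2825.34.
Need 2^N ≥ 2825.34; 2^11 = 2048, 2^12 = 4096.
Minimum N = 12.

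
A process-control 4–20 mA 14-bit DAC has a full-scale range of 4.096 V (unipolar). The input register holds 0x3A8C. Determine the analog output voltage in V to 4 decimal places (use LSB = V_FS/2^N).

LSB = 4.096 V / 2^14 = 250.00 µV.
Code 0x3A8C = 14988 decimal.
V_out = 0 + 14988 × 0.00025 V = 3.747 V.

3.7470 V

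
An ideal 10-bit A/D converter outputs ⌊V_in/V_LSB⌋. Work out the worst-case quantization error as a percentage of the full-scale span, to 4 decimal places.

Truncating → worst-case error = 1 LSB = V_FS/2^10, so 100/1024 = 0.0976562 % of full scale.

0.0977 %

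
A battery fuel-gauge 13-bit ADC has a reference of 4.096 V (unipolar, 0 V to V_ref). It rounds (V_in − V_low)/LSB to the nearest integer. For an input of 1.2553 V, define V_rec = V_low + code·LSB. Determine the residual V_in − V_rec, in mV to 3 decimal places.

-0.200 mV

Step size: 4.096 V ÷ 2^13 = 0.500 mV.
(1.2553 − 0)/0.0005 = 2510.6000; round gives code 2511.
Reconstructed: 1.2555 V.
Difference: -0.0002 V → -0.200 mV.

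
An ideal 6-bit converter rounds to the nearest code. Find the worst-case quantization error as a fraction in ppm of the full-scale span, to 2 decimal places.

7812.50 ppm

Rounding → worst-case error = ½ LSB = V_FS/2^7, so 1e+06/128 = 7812.5 ppm of full scale.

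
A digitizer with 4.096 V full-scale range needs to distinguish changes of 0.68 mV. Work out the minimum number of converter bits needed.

Number of steps required ≥ 4.096 V / 0.68 mV = 6023.53.
Need 2^N ≥ 6023.53; 2^12 = 4096, 2^13 = 8192.
Minimum N = 13.

13 bits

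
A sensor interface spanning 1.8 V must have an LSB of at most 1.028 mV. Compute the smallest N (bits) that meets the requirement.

Number of steps required ≥ 1.8 V / 1.028 mV = 1750.97.
Need 2^N ≥ 1750.97; 2^10 = 1024, 2^11 = 2048.
Minimum N = 11.

11 bits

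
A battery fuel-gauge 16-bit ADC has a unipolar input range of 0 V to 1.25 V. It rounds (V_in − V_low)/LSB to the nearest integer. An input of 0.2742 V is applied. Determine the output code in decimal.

With 65536 levels over 1.25 V, one step is 19.07 µV.
Input sits at 14375.977 steps above V_low.
So the output code is 14376.

code 14376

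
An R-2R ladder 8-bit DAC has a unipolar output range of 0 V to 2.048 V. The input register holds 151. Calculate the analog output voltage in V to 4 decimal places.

1.2080 V

LSB = 2.048 V / 2^8 = 8.000 mV.
V_out = 0 + 151 × 0.008 V = 1.208 V.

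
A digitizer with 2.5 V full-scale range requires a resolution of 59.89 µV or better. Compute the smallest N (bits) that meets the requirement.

16 bits

Number of steps required ≥ 2.5 V / 59.89 µV = 41743.20.
Need 2^N ≥ 41743.20; 2^15 = 32768, 2^16 = 65536.
Minimum N = 16.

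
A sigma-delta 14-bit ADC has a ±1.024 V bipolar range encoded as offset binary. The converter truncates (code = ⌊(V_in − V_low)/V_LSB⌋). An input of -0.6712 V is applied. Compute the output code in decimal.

code 2822

Full-scale span = 2.048 V; LSB = 2.048/2^14 = 125.00 µV.
(-0.6712 − (−1.024)) / 0.000125 = 2822.400 LSBs.
⌊·⌋(2822.400) = 2822.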